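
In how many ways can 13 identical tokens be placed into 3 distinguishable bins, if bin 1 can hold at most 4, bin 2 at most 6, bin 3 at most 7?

15

By stars and bars, unrestricted non-negative solutions to x_1+…+x_3 = 13 number C(13+2,2) = 105.
Subtract solutions that violate a single cap (substitute x_i' = x_i − (cap_i+1)): x_1 ≥ 5 gives C(10,2) = 45; x_2 ≥ 7 gives C(8,2) = 28; x_3 ≥ 8 gives C(7,2) = 21. Together 94.
Add back pairs where two caps are both exceeded: 3 + 1 + 0 = 4.
By inclusion–exclusion the count is 105 − 94 + 4 = 15.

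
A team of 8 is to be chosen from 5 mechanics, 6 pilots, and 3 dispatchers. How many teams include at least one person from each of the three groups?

Total 8-person selections from all 14: C(14,8) = 3003.
Subtract selections that omit an entire group: no mechanics → C(9,8) = 9; no pilots → C(8,8) = 1; no dispatchers → C(11,8) = 165.
Add back selections omitting two groups (i.e. drawn from a single group): C(5,8) + C(6,8) + C(3,8) = 0.
By inclusion–exclusion: 3003 − 175 + 0 = 2828.

2828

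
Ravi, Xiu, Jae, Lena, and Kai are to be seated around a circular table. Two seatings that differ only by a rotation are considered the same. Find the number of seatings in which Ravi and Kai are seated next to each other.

Treat {Ravi, Kai} as one unit (2 internal orders) and seat the resulting 4 units around the table: (3)! circular arrangements.
So 2 × (3)! = 2 × 6 = 12.

12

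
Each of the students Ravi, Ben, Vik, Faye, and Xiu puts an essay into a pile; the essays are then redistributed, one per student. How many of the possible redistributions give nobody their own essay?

44

Let Aᵢ be the assignments in which student i gets their own essay. We want the size of the complement of A₁∪…∪A_5.
By inclusion–exclusion this is Σ_{j=0}^{5} (−1)^j C(5,j)·(5−j)!.
Computing: 120 − 120 + 60 − 20 + 5 − 1 = 44.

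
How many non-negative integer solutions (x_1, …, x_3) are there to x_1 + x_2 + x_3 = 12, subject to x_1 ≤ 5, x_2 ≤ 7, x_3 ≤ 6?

27

Ignoring the caps, the number of non-negative solutions to x_1+…+x_3 = 12 is C(14,2) = 91.
Subtract solutions that violate a single cap (substitute x_i' = x_i − (cap_i+1)): x_1 ≥ 6 gives C(8,2) = 28; x_2 ≥ 8 gives C(6,2) = 15; x_3 ≥ 7 gives C(7,2) = 21. Together 64.
No two caps can be exceeded simultaneously, so the pair terms are all 0.
By inclusion–exclusion the count is 91 − 64 + 0 = 27.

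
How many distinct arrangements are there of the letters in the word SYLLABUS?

10080

The 8 letters of SYLLABUS have repeats: L appearing twice and S appearing twice.
Dividing 8! = 40320 by 2!·2! = 4 for the repeated letters gives 10080.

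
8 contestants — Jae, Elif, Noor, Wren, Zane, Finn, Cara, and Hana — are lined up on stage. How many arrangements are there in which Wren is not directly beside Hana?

Of the 8! = 40320 arrangements, those with Wren and Hana adjacent number 2 × 7! = 10080 (treat the pair as a block with 2 internal orders).
So 40320 − 10080 = 30240 arrangements keep them apart.

30240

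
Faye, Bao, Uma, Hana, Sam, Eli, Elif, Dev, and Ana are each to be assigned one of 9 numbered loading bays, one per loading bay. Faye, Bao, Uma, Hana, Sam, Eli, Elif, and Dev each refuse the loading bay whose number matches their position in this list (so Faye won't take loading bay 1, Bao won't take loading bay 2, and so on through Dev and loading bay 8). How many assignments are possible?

148329

Let Aᵢ (for 1 ≤ i ≤ 8) be the placements that put person i in their forbidden loading bay. Any j of these fix j positions, leaving (9−j)! ways to fill the rest, and there are C(8,j) ways to pick which j.
By inclusion–exclusion, the number of valid placements is Σ_{j=0}^{8} (−1)^j C(8,j)·(9−j)!.
Computing: 362880 − 322560 + 141120 − 40320 + 8400 − 1344 + 168 − 16 + 1 = 148329.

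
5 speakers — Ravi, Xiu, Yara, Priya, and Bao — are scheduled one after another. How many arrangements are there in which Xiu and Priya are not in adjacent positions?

72

There are 5! = 120 arrangements in all. If Xiu and Priya are adjacent, merging them into one block gives 2·(4)! = 48 arrangements.
Complementary counting: 120 − 48 = 72.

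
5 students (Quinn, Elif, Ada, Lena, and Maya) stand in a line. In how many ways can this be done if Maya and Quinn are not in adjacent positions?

72

Of the 5! = 120 arrangements, those with Maya and Quinn adjacent number 2 × 4! = 48 (treat the pair as a block with 2 internal orders).
Complementary counting: 120 − 48 = 72.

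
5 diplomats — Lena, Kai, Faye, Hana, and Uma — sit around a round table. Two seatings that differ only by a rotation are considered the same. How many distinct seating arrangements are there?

24

Seat Lena anywhere (absorbing the rotational symmetry), then permute the other 4: (4)! = 24.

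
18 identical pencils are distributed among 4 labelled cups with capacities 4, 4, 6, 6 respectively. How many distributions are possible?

By stars and bars, unrestricted non-negative solutions to x_1+…+x_4 = 18 number C(18+3,3) = 1330.
Subtract solutions that violate a single cap (substitute x_i' = x_i − (cap_i+1)): x_1 ≥ 5 gives C(16,3) = 560; x_2 ≥ 5 gives C(16,3) = 560; x_3 ≥ 7 gives C(14,3) = 364; x_4 ≥ 7 gives C(14,3) = 364. Together 1848.
Add back pairs where two caps are both exceeded: 165 + 84 + 84 + 84 + 84 + 35 = 536.
Subtract triples: 4 + 4 + 0 + 0 = 8.
By inclusion–exclusion the count is 1330 − 1848 + 536 − 8 = 10.

10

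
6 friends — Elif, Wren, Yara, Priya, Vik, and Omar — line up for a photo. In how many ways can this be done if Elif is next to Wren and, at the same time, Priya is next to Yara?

96

Treat {Elif,Wren} as one block (2 orders) and {Priya,Yara} as another (2 orders).
That leaves 4 units to arrange: 2 × 2 × 4! = 4 × 24 = 96.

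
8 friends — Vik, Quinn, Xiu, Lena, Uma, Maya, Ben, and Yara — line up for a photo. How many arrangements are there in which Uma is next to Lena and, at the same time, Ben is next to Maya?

2880

Treat {Uma,Lena} as one block (2 orders) and {Ben,Maya} as another (2 orders).
That leaves 6 units to arrange: 2 × 2 × 6! = 4 × 720 = 2880.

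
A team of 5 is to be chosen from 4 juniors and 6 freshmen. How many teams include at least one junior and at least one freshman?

246

With no constraint there are C(10,5) = 252 possible selections.
Subtract selections that omit an entire group: no juniors → C(6,5) = 6; no freshmen → C(4,5) = 0.
Both groups omitted at once is impossible, so 252 − 6 = 246.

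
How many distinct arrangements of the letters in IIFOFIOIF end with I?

Fix I in the last position and arrange the remaining 8 letters.
Those 8 letters have F appearing 3 times, I appearing 3 times, and O appearing twice, giving (8)!/(3!·3!·2!) = 560.

560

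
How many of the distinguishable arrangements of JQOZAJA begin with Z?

180

With the first slot taken by Z, it remains to arrange the other 6 letters (JQOAJA).
Those 6 letters have A appearing twice and J appearing twice, giving (6)!/(2!·2!) = 180.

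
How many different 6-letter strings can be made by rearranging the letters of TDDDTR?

TDDDTR has 6 letters with D appearing 3 times and T appearing twice.
The number of distinct arrangements is 6!/(3!·2!) = 720/12 = 60.

60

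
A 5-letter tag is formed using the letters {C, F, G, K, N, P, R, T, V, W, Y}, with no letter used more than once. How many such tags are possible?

Choose and order 5 of the 11 symbols: the first letter has 11 options, the next 10, and so on down to 7.
That product is 11 × 10 × 9 × 8 × 7 = 55440.

55440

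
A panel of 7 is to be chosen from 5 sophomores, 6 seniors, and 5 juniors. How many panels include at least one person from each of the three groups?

Unrestricted: C(16,7) = 11440 ways to pick any 7 of the 16.
Selections missing a whole group: no sophomores → C(11,7) = 330; no seniors → C(10,7) = 120; no juniors → C(11,7) = 330.
Add back selections omitting two groups (i.e. drawn from a single group): C(5,7) + C(6,7) + C(5,7) = 0.
By inclusion–exclusion: 11440 − 780 + 0 = 10660.

10660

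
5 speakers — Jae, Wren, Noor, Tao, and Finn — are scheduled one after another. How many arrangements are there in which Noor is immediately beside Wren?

48

Treat {Noor, Wren} as a single unit. There are 4 units to order, and the pair itself can be ordered 2 ways.
That gives 2 × 4! = 2 × 24 = 48.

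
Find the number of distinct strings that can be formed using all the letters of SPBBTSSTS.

3780

Letter multiplicities in SPBBTSSTS: B×2, P×1, S×4, T×2.
Dividing 9! = 362880 by 4!·2!·2! = 96 for the repeated letters gives 3780.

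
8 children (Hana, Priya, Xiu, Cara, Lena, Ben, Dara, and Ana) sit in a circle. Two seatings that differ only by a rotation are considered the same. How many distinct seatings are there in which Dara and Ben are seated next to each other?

1440

Treat {Dara, Ben} as one unit (2 internal orders) and seat the resulting 7 units around the table: (6)! circular arrangements.
So 2 × (6)! = 2 × 720 = 1440.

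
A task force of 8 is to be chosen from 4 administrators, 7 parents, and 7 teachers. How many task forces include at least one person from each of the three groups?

40425

With no constraint there are C(18,8) = 43758 possible selections.
Selections missing a whole group: no administrators → C(14,8) = 3003; no parents → C(11,8) = 165; no teachers → C(11,8) = 165.
Add back selections omitting two groups (i.e. drawn from a single group): C(4,8) + C(7,8) + C(7,8) = 0.
By inclusion–exclusion: 43758 − 3333 + 0 = 40425.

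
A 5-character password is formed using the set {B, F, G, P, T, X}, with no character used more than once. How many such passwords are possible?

720

This is a permutation of 5 out of 6: P(6,5) = 6!/1!.
That product is 6 × 5 × 4 × 3 × 2 = 720.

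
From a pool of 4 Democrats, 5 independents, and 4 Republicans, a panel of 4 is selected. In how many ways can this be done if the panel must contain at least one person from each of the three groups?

400

Total 4-person selections from all 13: C(13,4) = 715.
Selections missing a whole group: no Democrats → C(9,4) = 126; no independents → C(8,4) = 70; no Republicans → C(9,4) = 126.
Add back selections omitting two groups (i.e. drawn from a single group): C(4,4) + C(5,4) + C(4,4) = 7.
By inclusion–exclusion: 715 − 322 + 7 = 400.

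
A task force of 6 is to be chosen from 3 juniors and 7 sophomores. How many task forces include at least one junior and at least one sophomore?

Total 6-person selections from all 10: C(10,6) = 210.
Subtract selections that omit an entire group: no juniors → C(7,6) = 7; no sophomores → C(3,6) = 0.
Both groups omitted at once is impossible, so 210 − 7 = 203.

203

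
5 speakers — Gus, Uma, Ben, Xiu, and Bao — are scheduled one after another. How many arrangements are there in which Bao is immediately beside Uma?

Glue Bao and Uma into one block (2 internal orders), leaving 4 units to arrange in a row.
That gives 2 × 4! = 2 × 24 = 48.

48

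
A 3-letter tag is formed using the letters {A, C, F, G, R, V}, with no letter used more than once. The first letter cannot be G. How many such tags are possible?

100

The first letter has 6−1 = 5 choices (anything except G).
The remaining 2 letters are filled from the other 5 symbols without repetition: 5 × 4 = 20.
Total: 5 × 20 = 100.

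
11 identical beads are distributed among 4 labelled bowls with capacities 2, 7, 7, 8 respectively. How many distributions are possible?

151

By stars and bars, unrestricted non-negative solutions to x_1+…+x_4 = 11 number C(11+3,3) = 364.
Subtract solutions that violate a single cap (substitute x_i' = x_i − (cap_i+1)): x_1 ≥ 3 gives C(11,3) = 165; x_2 ≥ 8 gives C(6,3) = 20; x_3 ≥ 8 gives C(6,3) = 20; x_4 ≥ 9 gives C(5,3) = 10. Together 215.
Add back pairs where two caps are both exceeded: 1 + 1 + 0 + 0 + 0 + 0 = 2.
By inclusion–exclusion the count is 364 − 215 + 2 = 151.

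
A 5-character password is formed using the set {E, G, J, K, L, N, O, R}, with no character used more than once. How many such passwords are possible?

6720

With no repetition, fill the 5 characters in order: 8 choices, then 7, down to 4.
That product is 8 × 7 × 6 × 5 × 4 = 6720.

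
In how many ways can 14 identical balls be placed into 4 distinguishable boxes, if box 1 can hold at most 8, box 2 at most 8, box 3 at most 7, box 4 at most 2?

Ignoring the caps, the number of non-negative solutions to x_1+…+x_4 = 14 is C(17,3) = 680.
Subtract solutions that violate a single cap (substitute x_i' = x_i − (cap_i+1)): x_1 ≥ 9 gives C(8,3) = 56; x_2 ≥ 9 gives C(8,3) = 56; x_3 ≥ 8 gives C(9,3) = 84; x_4 ≥ 3 gives C(14,3) = 364. Together 560.
Add back pairs where two caps are both exceeded: 0 + 0 + 10 + 0 + 10 + 20 = 40.
By inclusion–exclusion the count is 680 − 560 + 40 = 160.

160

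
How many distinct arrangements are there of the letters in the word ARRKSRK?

Letter multiplicities in ARRKSRK: A×1, K×2, R×3, S×1.
Dividing 7! = 5040 by 3!·2! = 12 for the repeated letters gives 420.

420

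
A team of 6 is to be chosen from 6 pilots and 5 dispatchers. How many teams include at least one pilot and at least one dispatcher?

Unrestricted: C(11,6) = 462 ways to pick any 6 of the 11.
Selections missing a whole group: no pilots → C(5,6) = 0; no dispatchers → C(6,6) = 1.
Both groups omitted at once is impossible, so 462 − 1 = 461.

461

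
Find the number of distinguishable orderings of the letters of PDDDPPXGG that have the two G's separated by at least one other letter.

There are 9!/(3!·3!·2!) = 5040 arrangements of PDDDPPXGG in total.
If the two G's are adjacent, glue them into one block, leaving 8 items to arrange: (8)!/(3!·3!) = 1120 ways.
Subtracting, 5040 − 1120 = 3920 arrangements keep the G's apart.

3920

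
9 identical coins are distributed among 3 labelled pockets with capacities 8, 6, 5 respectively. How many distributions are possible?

38

Ignoring the caps, the number of non-negative solutions to x_1+…+x_3 = 9 is C(11,2) = 55.
Subtract solutions that violate a single cap (substitute x_i' = x_i − (cap_i+1)): x_1 ≥ 9 gives C(2,2) = 1; x_2 ≥ 7 gives C(4,2) = 6; x_3 ≥ 6 gives C(5,2) = 10. Together 17.
No two caps can be exceeded simultaneously, so the pair terms are all 0.
By inclusion–exclusion the count is 55 − 17 + 0 = 38.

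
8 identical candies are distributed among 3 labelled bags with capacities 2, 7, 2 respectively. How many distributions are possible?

8

Without the upper bounds there are C(10,2) = 45 ways to split 8 among 3 bags.
Subtract solutions that violate a single cap (substitute x_i' = x_i − (cap_i+1)): x_1 ≥ 3 gives C(7,2) = 21; x_2 ≥ 8 gives C(2,2) = 1; x_3 ≥ 3 gives C(7,2) = 21. Together 43.
Add back pairs where two caps are both exceeded: 0 + 6 + 0 = 6.
By inclusion–exclusion the count is 45 − 43 + 6 = 8.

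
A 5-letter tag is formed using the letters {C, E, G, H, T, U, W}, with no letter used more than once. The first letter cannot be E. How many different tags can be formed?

The first letter has 7−1 = 6 choices (anything except E).
The remaining 4 letters are filled from the other 6 symbols without repetition: 6 × 5 × 4 × 3 = 360.
Total: 6 × 360 = 2160.

2160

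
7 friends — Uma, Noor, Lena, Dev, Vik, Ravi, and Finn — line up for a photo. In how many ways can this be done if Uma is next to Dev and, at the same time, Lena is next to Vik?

Treat {Uma,Dev} as one block (2 orders) and {Lena,Vik} as another (2 orders).
That leaves 5 units to arrange: 2 × 2 × 5! = 4 × 120 = 480.

480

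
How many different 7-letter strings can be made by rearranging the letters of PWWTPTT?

The 7 letters of PWWTPTT have repeats: P appearing twice, T appearing 3 times, and W appearing twice.
The number of distinct arrangements is 7!/(3!·2!·2!) = 5040/24 = 210.

210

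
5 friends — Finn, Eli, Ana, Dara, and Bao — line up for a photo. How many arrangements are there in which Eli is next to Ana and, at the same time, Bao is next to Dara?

24

Treat {Eli,Ana} as one block (2 orders) and {Bao,Dara} as another (2 orders).
That leaves 3 units to arrange: 2 × 2 × 3! = 4 × 6 = 24.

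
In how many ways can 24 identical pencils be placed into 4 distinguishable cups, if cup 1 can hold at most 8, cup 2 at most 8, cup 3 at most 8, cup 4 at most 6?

Without the upper bounds there are C(27,3) = 2925 ways to split 24 among 4 cups.
Subtract solutions that violate a single cap (substitute x_i' = x_i − (cap_i+1)): x_1 ≥ 9 gives C(18,3) = 816; x_2 ≥ 9 gives C(18,3) = 816; x_3 ≥ 9 gives C(18,3) = 816; x_4 ≥ 7 gives C(20,3) = 1140. Together 3588.
Add back pairs where two caps are both exceeded: 84 + 84 + 165 + 84 + 165 + 165 = 747.
By inclusion–exclusion the count is 2925 − 3588 + 747 = 84.

84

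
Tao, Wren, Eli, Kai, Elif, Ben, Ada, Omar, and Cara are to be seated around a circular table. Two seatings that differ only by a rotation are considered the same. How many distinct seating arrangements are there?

40320

Seat Tao anywhere (absorbing the rotational symmetry), then permute the other 8: (8)! = 40320.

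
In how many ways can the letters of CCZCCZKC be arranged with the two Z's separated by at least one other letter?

Total arrangements of CCZCCZKC: 8!/(5!·2!) = 168.
If the two Z's are adjacent, glue them into one block, leaving 7 items to arrange: (7)!/(5!) = 42 ways.
Subtracting, 168 − 42 = 126 arrangements keep the Z's apart.

126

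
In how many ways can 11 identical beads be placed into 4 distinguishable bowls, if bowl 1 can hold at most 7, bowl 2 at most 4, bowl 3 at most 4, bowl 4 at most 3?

80

Ignoring the caps, the number of non-negative solutions to x_1+…+x_4 = 11 is C(14,3) = 364.
Subtract solutions that violate a single cap (substitute x_i' = x_i − (cap_i+1)): x_1 ≥ 8 gives C(6,3) = 20; x_2 ≥ 5 gives C(9,3) = 84; x_3 ≥ 5 gives C(9,3) = 84; x_4 ≥ 4 gives C(10,3) = 120. Together 308.
Add back pairs where two caps are both exceeded: 0 + 0 + 0 + 4 + 10 + 10 = 24.
By inclusion–exclusion the count is 364 − 308 + 24 = 80.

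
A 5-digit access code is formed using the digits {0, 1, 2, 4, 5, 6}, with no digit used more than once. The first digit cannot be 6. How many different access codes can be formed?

600

The first digit has 6−1 = 5 choices (anything except 6).
The remaining 4 digits are filled from the other 5 symbols without repetition: 5 × 4 × 3 × 2 = 120.
Total: 5 × 120 = 600.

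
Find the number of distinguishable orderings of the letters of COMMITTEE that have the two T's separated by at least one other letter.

There are 9!/(2!·2!·2!) = 45360 arrangements of COMMITTEE in total.
Arrangements with the T's together: treat TT as one letter, giving (8)!/(2!·2!) = 10080.
Subtracting, 45360 − 10080 = 35280 arrangements keep the T's apart.

35280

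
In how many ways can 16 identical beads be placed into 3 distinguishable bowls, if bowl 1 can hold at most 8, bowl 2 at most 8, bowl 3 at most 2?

Without the upper bounds there are C(18,2) = 153 ways to split 16 among 3 bowls.
Subtract solutions that violate a single cap (substitute x_i' = x_i − (cap_i+1)): x_1 ≥ 9 gives C(9,2) = 36; x_2 ≥ 9 gives C(9,2) = 36; x_3 ≥ 3 gives C(15,2) = 105. Together 177.
Add back pairs where two caps are both exceeded: 0 + 15 + 15 = 30.
By inclusion–exclusion the count is 153 − 177 + 30 = 6.

6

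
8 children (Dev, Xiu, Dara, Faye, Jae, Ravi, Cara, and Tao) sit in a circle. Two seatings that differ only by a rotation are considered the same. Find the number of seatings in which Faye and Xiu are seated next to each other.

1440

Glue Faye and Xiu into a block (2 internal orders). Seating 7 units around a circle gives (6)! arrangements.
So 2 × (6)! = 2 × 720 = 1440.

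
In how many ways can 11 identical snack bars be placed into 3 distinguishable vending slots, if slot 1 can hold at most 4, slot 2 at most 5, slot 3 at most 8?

Without the upper bounds there are C(13,2) = 78 ways to split 11 among 3 vending slots.
Subtract solutions that violate a single cap (substitute x_i' = x_i − (cap_i+1)): x_1 ≥ 5 gives C(8,2) = 28; x_2 ≥ 6 gives C(7,2) = 21; x_3 ≥ 9 gives C(4,2) = 6. Together 55.
Add back pairs where two caps are both exceeded: 1 + 0 + 0 = 1.
By inclusion–exclusion the count is 78 − 55 + 1 = 24.

24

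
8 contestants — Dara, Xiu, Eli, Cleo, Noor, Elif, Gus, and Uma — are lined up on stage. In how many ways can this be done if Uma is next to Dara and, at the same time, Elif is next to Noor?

2880

Treat {Uma,Dara} as one block (2 orders) and {Elif,Noor} as another (2 orders).
That leaves 6 units to arrange: 2 × 2 × 6! = 4 × 720 = 2880.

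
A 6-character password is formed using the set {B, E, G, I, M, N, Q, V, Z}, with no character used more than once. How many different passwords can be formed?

60480

Choose and order 6 of the 9 symbols: the first character has 9 options, the next 8, and so on down to 4.
That product is 9 × 8 × 7 × 6 × 5 × 4 = 60480.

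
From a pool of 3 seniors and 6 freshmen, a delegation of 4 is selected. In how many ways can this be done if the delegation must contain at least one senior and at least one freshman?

111

Unrestricted: C(9,4) = 126 ways to pick any 4 of the 9.
Subtract selections that omit an entire group: no seniors → C(6,4) = 15; no freshmen → C(3,4) = 0.
Both groups omitted at once is impossible, so 126 − 15 = 111.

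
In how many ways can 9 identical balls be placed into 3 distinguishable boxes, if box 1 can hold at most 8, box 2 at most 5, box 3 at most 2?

17

Without the upper bounds there are C(11,2) = 55 ways to split 9 among 3 boxes.
Subtract solutions that violate a single cap (substitute x_i' = x_i − (cap_i+1)): x_1 ≥ 9 gives C(2,2) = 1; x_2 ≥ 6 gives C(5,2) = 10; x_3 ≥ 3 gives C(8,2) = 28. Together 39.
Add back pairs where two caps are both exceeded: 0 + 0 + 1 = 1.
By inclusion–exclusion the count is 55 − 39 + 1 = 17.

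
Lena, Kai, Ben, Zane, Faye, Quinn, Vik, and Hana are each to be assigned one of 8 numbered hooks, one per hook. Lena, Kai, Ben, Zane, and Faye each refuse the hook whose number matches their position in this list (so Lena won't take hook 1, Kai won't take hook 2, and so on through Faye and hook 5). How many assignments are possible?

Let Aᵢ (for 1 ≤ i ≤ 5) be the placements that put person i in their forbidden hook. Any j of these fix j positions, leaving (8−j)! ways to fill the rest, and there are C(5,j) ways to pick which j.
By inclusion–exclusion, the number of valid placements is Σ_{j=0}^{5} (−1)^j C(5,j)·(8−j)!.
Computing: 40320 − 25200 + 7200 − 1200 + 120 − 6 = 21234.

21234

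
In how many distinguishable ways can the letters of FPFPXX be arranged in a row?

Letter multiplicities in FPFPXX: F×2, P×2, X×2.
So there are 6! / (2!·2!·2!) = 90 distinguishable arrangements.

90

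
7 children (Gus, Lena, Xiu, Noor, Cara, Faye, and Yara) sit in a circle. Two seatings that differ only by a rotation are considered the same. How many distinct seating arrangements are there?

Fix one person's seat to break rotational symmetry; the remaining 6 people can be arranged in (6)! = 720 ways.

720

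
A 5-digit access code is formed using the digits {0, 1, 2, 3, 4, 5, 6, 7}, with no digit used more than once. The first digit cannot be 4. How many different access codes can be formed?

The first digit has 8−1 = 7 choices (anything except 4).
The remaining 4 digits are filled from the other 7 symbols without repetition: 7 × 6 × 5 × 4 = 840.
Total: 7 × 840 = 5880.

5880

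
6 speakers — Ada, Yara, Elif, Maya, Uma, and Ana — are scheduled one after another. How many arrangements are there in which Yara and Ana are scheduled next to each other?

240

Treat {Yara, Ana} as a single unit. There are 5 units to order, and the pair itself can be ordered 2 ways.
That gives 2 × 5! = 2 × 120 = 240.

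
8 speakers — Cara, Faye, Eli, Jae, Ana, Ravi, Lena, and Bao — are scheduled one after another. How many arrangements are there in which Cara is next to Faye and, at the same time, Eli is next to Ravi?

2880

Treat {Cara,Faye} as one block (2 orders) and {Eli,Ravi} as another (2 orders).
That leaves 6 units to arrange: 2 × 2 × 6! = 4 × 720 = 2880.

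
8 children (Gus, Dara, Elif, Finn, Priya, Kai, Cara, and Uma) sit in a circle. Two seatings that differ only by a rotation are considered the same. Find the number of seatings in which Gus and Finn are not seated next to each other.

3600

All circular seatings of 8 people number (7)! = 5040.
Those with Gus next to Finn: fuse the pair into one unit and seat 7 units around a circle — 2·(6)! = 1440.
Subtracting, 5040 − 1440 = 3600.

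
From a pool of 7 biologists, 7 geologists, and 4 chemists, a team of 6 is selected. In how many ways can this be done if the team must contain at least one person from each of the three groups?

Total 6-person selections from all 18: C(18,6) = 18564.
Selections missing a whole group: no biologists → C(11,6) = 462; no geologists → C(11,6) = 462; no chemists → C(14,6) = 3003.
Add back selections omitting two groups (i.e. drawn from a single group): C(7,6) + C(7,6) + C(4,6) = 14.
By inclusion–exclusion: 18564 − 3927 + 14 = 14651.

14651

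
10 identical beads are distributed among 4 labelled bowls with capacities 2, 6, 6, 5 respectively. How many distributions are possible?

97

Ignoring the caps, the number of non-negative solutions to x_1+…+x_4 = 10 is C(13,3) = 286.
Subtract solutions that violate a single cap (substitute x_i' = x_i − (cap_i+1)): x_1 ≥ 3 gives C(10,3) = 120; x_2 ≥ 7 gives C(6,3) = 20; x_3 ≥ 7 gives C(6,3) = 20; x_4 ≥ 6 gives C(7,3) = 35. Together 195.
Add back pairs where two caps are both exceeded: 1 + 1 + 4 + 0 + 0 + 0 = 6.
By inclusion–exclusion the count is 286 − 195 + 6 = 97.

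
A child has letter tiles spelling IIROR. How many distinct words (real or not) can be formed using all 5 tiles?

30

IIROR has 5 letters with I appearing twice and R appearing twice.
The number of distinct arrangements is 5!/(2!·2!) = 120/4 = 30.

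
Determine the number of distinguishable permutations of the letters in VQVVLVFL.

The 8 letters of VQVVLVFL have repeats: L appearing twice and V appearing 4 times.
So there are 8! / (4!·2!) = 840 distinguishable arrangements.

840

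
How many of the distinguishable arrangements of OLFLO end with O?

With the last slot taken by O, it remains to arrange the other 4 letters (LFLO).
Those 4 letters have L appearing twice, giving (4)!/(2!) = 12.

12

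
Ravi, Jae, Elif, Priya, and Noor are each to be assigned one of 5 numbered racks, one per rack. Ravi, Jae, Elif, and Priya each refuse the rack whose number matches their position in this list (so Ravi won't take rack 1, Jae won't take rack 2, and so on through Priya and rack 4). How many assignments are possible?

53

Let Aᵢ (for 1 ≤ i ≤ 4) be the placements that put person i in their forbidden rack. Any j of these fix j positions, leaving (5−j)! ways to fill the rest, and there are C(4,j) ways to pick which j.
By inclusion–exclusion, the number of valid placements is Σ_{j=0}^{4} (−1)^j C(4,j)·(5−j)!.
Computing: 120 − 96 + 36 − 8 + 1 = 53.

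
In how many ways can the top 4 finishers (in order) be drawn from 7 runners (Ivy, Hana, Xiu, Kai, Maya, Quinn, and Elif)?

840

This is an ordered selection of 4 from 7: P(7,4).
That gives 7 × 6 × 5 × 4 = 840.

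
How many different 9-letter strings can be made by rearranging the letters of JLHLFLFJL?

3780

Letter multiplicities in JLHLFLFJL: F×2, H×1, J×2, L×4.
So there are 9! / (4!·2!·2!) = 3780 distinguishable arrangements.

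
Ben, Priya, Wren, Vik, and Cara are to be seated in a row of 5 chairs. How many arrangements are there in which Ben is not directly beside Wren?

72

Of the 5! = 120 arrangements, those with Ben and Wren adjacent number 2 × 4! = 48 (treat the pair as a block with 2 internal orders).
So 120 − 48 = 72 arrangements keep them apart.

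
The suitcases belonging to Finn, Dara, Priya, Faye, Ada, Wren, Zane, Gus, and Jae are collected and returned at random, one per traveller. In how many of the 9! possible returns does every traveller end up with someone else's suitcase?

Let Aᵢ be the assignments in which traveller i gets their own suitcase. We want the size of the complement of A₁∪…∪A_9.
By inclusion–exclusion this is Σ_{j=0}^{9} (−1)^j C(9,j)·(9−j)!.
Computing: 362880 − 362880 + 181440 − 60480 + 15120 − 3024 + 504 − 72 + 9 − 1 = 133496.

133496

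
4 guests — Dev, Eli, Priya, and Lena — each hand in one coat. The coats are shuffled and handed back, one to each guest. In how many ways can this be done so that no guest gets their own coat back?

9

Count assignments avoiding every fixed point. For any j of the 4 guests fixed to their own coat, the other 4−j can be arranged in (4−j)! ways.
By inclusion–exclusion this is Σ_{j=0}^{4} (−1)^j C(4,j)·(4−j)!.
Computing: 24 − 24 + 12 − 4 + 1 = 9.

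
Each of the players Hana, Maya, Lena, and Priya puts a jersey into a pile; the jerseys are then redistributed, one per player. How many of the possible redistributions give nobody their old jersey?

9

Count assignments avoiding every fixed point. For any j of the 4 players fixed to their old jersey, the other 4−j can be arranged in (4−j)! ways.
By inclusion–exclusion this is Σ_{j=0}^{4} (−1)^j C(4,j)·(4−j)!.
Computing: 24 − 24 + 12 − 4 + 1 = 9.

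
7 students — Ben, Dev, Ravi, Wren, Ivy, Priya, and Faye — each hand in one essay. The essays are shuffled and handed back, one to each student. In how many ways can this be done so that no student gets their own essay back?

1854

This is the derangement count D_7: permutations of 7 items with no fixed point.
By inclusion–exclusion this is Σ_{j=0}^{7} (−1)^j C(7,j)·(7−j)!.
Computing: 5040 − 5040 + 2520 − 840 + 210 − 42 + 7 − 1 = 1854.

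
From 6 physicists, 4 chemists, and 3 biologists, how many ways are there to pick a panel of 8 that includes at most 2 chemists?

657

Split by how many chemists are chosen (0 through 2).
Sum: C(4,0)·C(9,8) + C(4,1)·C(9,7) + C(4,2)·C(9,6) = 9 + 144 + 504 = 657.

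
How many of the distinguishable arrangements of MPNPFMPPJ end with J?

840

With the last slot taken by J, it remains to arrange the other 8 letters (MPNPFMPP).
Those 8 letters have M appearing twice and P appearing 4 times, giving (8)!/(4!·2!) = 840.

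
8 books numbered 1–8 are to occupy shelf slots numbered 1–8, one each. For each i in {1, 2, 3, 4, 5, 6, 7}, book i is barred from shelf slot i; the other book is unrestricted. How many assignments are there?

Let Aᵢ (for 1 ≤ i ≤ 7) be the placements that put book i in its forbidden shelf slot. Any j of these fix j positions, leaving (8−j)! ways to fill the rest, and there are C(7,j) ways to pick which j.
By inclusion–exclusion, the number of valid placements is Σ_{j=0}^{7} (−1)^j C(7,j)·(8−j)!.
Computing: 40320 − 35280 + 15120 − 4200 + 840 − 126 + 14 − 1 = 16687.

16687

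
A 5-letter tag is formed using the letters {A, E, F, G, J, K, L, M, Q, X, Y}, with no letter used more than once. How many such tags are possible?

55440

With no repetition, fill the 5 letters in order: 11 choices, then 10, down to 7.
11 × 10 × 9 × 8 × 7 = 55440.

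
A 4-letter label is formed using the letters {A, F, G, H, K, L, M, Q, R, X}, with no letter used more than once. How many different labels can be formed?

Choose and order 4 of the 10 symbols: the first letter has 10 options, the next 9, then 8, 7.
That product is 10 × 9 × 8 × 7 = 5040.

5040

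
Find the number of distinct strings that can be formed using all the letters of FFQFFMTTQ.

FFQFFMTTQ has 9 letters with F appearing 4 times, Q appearing twice, and T appearing twice.
So there are 9! / (4!·2!·2!) = 3780 distinguishable arrangements.

3780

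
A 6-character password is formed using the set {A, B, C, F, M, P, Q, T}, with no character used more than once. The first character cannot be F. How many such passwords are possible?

The first character has 8−1 = 7 choices (anything except F).
The remaining 5 characters are filled from the other 7 symbols without repetition: 7 × 6 × 5 × 4 × 3 = 2520.
Total: 7 × 2520 = 17640.

17640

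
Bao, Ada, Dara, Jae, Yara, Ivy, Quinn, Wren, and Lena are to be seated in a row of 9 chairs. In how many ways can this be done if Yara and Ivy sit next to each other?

Glue Yara and Ivy into one block (2 internal orders), leaving 8 units to arrange in a row.
That gives 2 × 8! = 2 × 40320 = 80640.

80640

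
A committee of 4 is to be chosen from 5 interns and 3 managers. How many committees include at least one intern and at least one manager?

Total 4-person selections from all 8: C(8,4) = 70.
Selections missing a whole group: no interns → C(3,4) = 0; no managers → C(5,4) = 5.
Both groups omitted at once is impossible, so 70 − 5 = 65.

65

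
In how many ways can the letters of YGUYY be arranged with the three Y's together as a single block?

Treat the 3 copies of Y as a single block. The multiset to arrange is then {YYY, G, U}, 3 items in all.
All 3 items are distinct, so there are (3)! = 6 arrangements.

6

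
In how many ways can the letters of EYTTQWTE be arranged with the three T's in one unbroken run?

Treat the 3 copies of T as a single block. The multiset to arrange is then {TTT, E, E, Q, W, Y}, 6 items in all.
That gives (6)!/(2!) = 360 arrangements.

360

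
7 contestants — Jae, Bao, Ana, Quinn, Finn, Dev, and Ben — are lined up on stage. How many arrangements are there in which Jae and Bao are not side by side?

Of the 7! = 5040 arrangements, those with Jae and Bao adjacent number 2 × 6! = 1440 (treat the pair as a block with 2 internal orders).
So 5040 − 1440 = 3600 arrangements keep them apart.

3600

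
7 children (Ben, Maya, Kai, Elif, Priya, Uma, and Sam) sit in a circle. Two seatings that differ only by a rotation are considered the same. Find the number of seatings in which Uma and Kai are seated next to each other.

240

Glue Uma and Kai into a block (2 internal orders). Seating 6 units around a circle gives (5)! arrangements.
So 2 × (5)! = 2 × 120 = 240.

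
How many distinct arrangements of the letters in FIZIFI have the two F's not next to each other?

Total arrangements of FIZIFI: 6!/(3!·2!) = 60.
Arrangements with the F's together: treat FF as one letter, giving (5)!/(3!) = 20.
Hence 60 − 20 = 40.

40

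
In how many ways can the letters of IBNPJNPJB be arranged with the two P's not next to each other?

17640

There are 9!/(2!·2!·2!·2!) = 22680 arrangements of IBNPJNPJB in total.
Arrangements with the P's together: treat PP as one letter, giving (8)!/(2!·2!·2!) = 5040.
Subtracting, 22680 − 5040 = 17640 arrangements keep the P's apart.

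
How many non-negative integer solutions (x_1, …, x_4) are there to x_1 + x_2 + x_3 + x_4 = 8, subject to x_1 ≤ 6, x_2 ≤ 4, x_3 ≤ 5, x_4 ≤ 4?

111

Without the upper bounds there are C(11,3) = 165 ways to split 8 among 4 variables.
Subtract solutions that violate a single cap (substitute x_i' = x_i − (cap_i+1)): x_1 ≥ 7 gives C(4,3) = 4; x_2 ≥ 5 gives C(6,3) = 20; x_3 ≥ 6 gives C(5,3) = 10; x_4 ≥ 5 gives C(6,3) = 20. Together 54.
No two caps can be exceeded simultaneously, so the pair terms are all 0.
By inclusion–exclusion the count is 165 − 54 + 0 = 111.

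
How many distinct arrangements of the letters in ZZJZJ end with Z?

6

Fix Z in the last position and arrange the remaining 4 letters.
Those 4 letters have J appearing twice and Z appearing twice, giving (4)!/(2!·2!) = 6.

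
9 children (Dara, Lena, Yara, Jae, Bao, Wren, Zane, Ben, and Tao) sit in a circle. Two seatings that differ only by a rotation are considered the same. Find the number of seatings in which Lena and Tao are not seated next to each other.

30240

All circular seatings of 9 people number (8)! = 40320.
Those with Lena next to Tao: fuse the pair into one unit and seat 8 units around a circle — 2·(7)! = 10080.
Subtracting, 40320 − 10080 = 30240.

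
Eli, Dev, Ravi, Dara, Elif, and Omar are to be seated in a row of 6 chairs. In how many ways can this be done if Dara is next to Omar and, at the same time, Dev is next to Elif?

96

Treat {Dara,Omar} as one block (2 orders) and {Dev,Elif} as another (2 orders).
That leaves 4 units to arrange: 2 × 2 × 4! = 4 × 24 = 96.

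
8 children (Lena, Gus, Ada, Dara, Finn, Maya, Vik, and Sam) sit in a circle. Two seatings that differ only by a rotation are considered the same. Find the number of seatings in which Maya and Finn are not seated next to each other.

3600

Without the restriction there are (7)! = 5040 seatings.
Seatings with Maya beside Finn: treat them as a block with 2 internal orders, giving 2 × (6)! = 1440.
Subtracting, 5040 − 1440 = 3600.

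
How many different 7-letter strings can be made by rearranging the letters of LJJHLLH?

210

LJJHLLH has 7 letters with H appearing twice, J appearing twice, and L appearing 3 times.
So there are 7! / (3!·2!·2!) = 210 distinguishable arrangements.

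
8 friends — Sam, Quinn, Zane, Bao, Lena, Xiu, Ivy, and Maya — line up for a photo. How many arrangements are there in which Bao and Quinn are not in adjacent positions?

30240

Of the 8! = 40320 arrangements, those with Bao and Quinn adjacent number 2 × 7! = 10080 (treat the pair as a block with 2 internal orders).
Complementary counting: 40320 − 10080 = 30240.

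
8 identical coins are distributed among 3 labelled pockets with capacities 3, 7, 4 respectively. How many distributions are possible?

19

Without the upper bounds there are C(10,2) = 45 ways to split 8 among 3 pockets.
Subtract solutions that violate a single cap (substitute x_i' = x_i − (cap_i+1)): x_1 ≥ 4 gives C(6,2) = 15; x_2 ≥ 8 gives C(2,2) = 1; x_3 ≥ 5 gives C(5,2) = 10. Together 26.
No two caps can be exceeded simultaneously, so the pair terms are all 0.
By inclusion–exclusion the count is 45 − 26 + 0 = 19.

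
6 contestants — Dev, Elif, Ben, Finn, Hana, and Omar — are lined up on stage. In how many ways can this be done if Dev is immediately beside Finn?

240

Place the 4 others and the Dev-Finn pair as 5 objects in a line; the pair has 2 internal arrangements.
That gives 2 × 5! = 2 × 120 = 240.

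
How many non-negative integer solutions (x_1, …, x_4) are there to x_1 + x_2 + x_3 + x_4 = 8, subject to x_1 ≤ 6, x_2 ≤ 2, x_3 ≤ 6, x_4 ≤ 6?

97

Without the upper bounds there are C(11,3) = 165 ways to split 8 among 4 variables.
Subtract solutions that violate a single cap (substitute x_i' = x_i − (cap_i+1)): x_1 ≥ 7 gives C(4,3) = 4; x_2 ≥ 3 gives C(8,3) = 56; x_3 ≥ 7 gives C(4,3) = 4; x_4 ≥ 7 gives C(4,3) = 4. Together 68.
No two caps can be exceeded simultaneously, so the pair terms are all 0.
By inclusion–exclusion the count is 165 − 68 + 0 = 97.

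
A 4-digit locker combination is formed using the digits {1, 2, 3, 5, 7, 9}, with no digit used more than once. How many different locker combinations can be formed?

360

With no repetition, fill the 4 digits in order: 6 choices, then 5, down to 3.
6 × 5 × 4 × 3 = 360.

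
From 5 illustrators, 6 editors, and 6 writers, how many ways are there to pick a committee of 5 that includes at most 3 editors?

6017

Split by how many editors are chosen (0 through 3).
Sum: C(6,0)·C(11,5) + C(6,1)·C(11,4) + C(6,2)·C(11,3) + C(6,3)·C(11,2) = 462 + 1980 + 2475 + 1100 = 6017.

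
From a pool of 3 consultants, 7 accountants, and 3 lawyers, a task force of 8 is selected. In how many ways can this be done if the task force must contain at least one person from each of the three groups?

With no constraint there are C(13,8) = 1287 possible selections.
Subtract selections that omit an entire group: no consultants → C(10,8) = 45; no accountants → C(6,8) = 0; no lawyers → C(10,8) = 45.
Add back selections omitting two groups (i.e. drawn from a single group): C(3,8) + C(7,8) + C(3,8) = 0.
By inclusion–exclusion: 1287 − 90 + 0 = 1197.

1197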